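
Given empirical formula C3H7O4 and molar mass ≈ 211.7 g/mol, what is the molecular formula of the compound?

C6H14O8

Empirical-formula mass = 107.09 g/mol
n = 211.7 / 107.09 = 1.98 ≈ 2
Molecular formula = (C3H7O4)2 = C6H14O8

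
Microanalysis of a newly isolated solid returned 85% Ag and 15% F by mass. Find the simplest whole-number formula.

Assume 100 g: 85 g Ag, 15 g F.
n(Ag) = 85/107.87 = 0.788, n(F) = 15/19.00 = 0.7895
Divide by the smallest (0.788 mol Ag): Ag 1.000, F 1.002
Ratio ≈ 1:1, so the empirical formula is AgF

AgF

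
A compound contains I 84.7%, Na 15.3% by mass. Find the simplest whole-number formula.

Assume 100 g: 84.7 g I, 15.3 g Na.
Moles — I: 84.7 / 126.90 = 0.6675 mol; Na: 15.3 / 22.99 = 0.6655 mol
Divide by the smallest (0.6655 mol Na): I 1.003, Na 1.000
→ INa

INa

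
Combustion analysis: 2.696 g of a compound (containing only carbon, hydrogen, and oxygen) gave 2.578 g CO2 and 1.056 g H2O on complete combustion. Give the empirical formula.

CH2O2

mol C = 2.578 / 44.01 = 0.05858; mass C = 0.05858 × 12.01 = 0.7035 g
mol H = 2 × (1.056 / 18.02) = 0.1172; mass H = 0.1172 × 1.008 = 0.1181 g
mass O = 2.696 − (0.8217) = 1.874 g → mol O = 0.1171
Ratios (÷ 0.05858): C 1.000, H 2.001, O 2.000
→ CH2O2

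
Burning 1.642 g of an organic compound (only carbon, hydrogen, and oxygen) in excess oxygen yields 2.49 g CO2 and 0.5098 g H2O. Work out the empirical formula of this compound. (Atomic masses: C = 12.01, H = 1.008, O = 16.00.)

CHO

mol C = 2.49 / 44.01 = 0.05658; mass C = 0.05658 × 12.01 = 0.6795 g
mol H = 2 × (0.5098 / 18.02) = 0.05658; mass H = 0.05658 × 1.008 = 0.05703 g
mass O = 1.642 − (0.7365) = 0.9055 g → mol O = 0.05659
Divide by the smallest (0.05658 mol C): C 1.000, H 1.000, O 1.000
Ratio ≈ 1:1:1, so the empirical formula is CHO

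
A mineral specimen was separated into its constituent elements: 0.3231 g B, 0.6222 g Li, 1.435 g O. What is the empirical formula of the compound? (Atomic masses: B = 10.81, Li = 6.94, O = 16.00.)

B: 0.3231 g ÷ 10.81 g/mol = 0.02989 mol
Li: 0.6222 g ÷ 6.94 g/mol = 0.08965 mol
O: 1.435 g ÷ 16.00 g/mol = 0.08969 mol
Ratios (÷ 0.02989): B 1.000, Li 3.000, O 3.001
Ratio ≈ 1:3:3, so the empirical formula is BLi3O3

BLi3O3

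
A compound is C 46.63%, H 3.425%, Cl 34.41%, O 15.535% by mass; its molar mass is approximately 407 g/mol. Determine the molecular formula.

C16H14Cl4O4

Assume 100 g: 46.63 g C, 3.425 g H, 34.41 g Cl, 15.535 g O.
n(C) = 46.63/12.01 = 3.883, n(H) = 3.425/1.008 = 3.398, n(Cl) = 34.41/35.45 = 0.9707, n(O) = 15.535/16.00 = 0.9709
Divide by the smallest (0.9707 mol Cl): C 4.000, H 3.501, Cl 1.000, O 1.000
Multiply by 2: C 8.00, H 7.00, Cl 2.00, O 2.00 → C8H7Cl2O2
Empirical-formula mass = 206.04 g/mol
n = 407 / 206.04 = 1.98 ≈ 2
Molecular formula = (C8H7Cl2O2)×2 = C16H14Cl4O4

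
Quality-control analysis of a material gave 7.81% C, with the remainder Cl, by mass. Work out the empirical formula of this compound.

CCl4

Assume 100 g: 7.81 g C, 92.19 g Cl.
n(C) = 7.81/12.01 = 0.6503, n(Cl) = 92.19/35.45 = 2.601
Divide by the smallest (0.6503 mol C): C 1.000, Cl 3.999
Ratio ≈ 1:4, so the empirical formula is CCl4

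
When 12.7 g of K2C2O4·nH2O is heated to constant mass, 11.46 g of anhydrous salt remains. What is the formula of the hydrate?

Mass of water lost = 12.7 − 11.46 = 1.24 g → 1.24 / 18.02 = 0.06881 mol H2O
Molar mass of K2C2O4 = 166.22 g/mol → mol K2C2O4 = 11.46 / 166.22 = 0.06894
n = 0.06881 / 0.06894 = 1.00 ≈ 1 → K2C2O4·H2O

K2C2O4·H2O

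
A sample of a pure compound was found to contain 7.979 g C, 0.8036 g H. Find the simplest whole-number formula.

n(C) = 7.979/12.01 = 0.6644, n(H) = 0.8036/1.008 = 0.7972
Smallest is C at 0.6644 mol; normalising gives C 1.000, H 1.200
×5: C 5.00, H 6.00 → C5H6

C5H6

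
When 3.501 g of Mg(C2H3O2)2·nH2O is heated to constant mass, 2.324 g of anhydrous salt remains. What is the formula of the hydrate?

Mg(C2H3O2)2·4H2O

Mass of water lost = 3.501 − 2.324 = 1.177 g → 1.177 / 18.02 = 0.06532 mol H2O
Molar mass of Mg(C2H3O2)2 = 142.40 g/mol → mol Mg(C2H3O2)2 = 2.324 / 142.40 = 0.01632
n = 0.06532 / 0.01632 = 4.00 ≈ 4 → Mg(C2H3O2)2·4H2O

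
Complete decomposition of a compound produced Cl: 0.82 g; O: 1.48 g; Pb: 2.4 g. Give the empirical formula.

Cl2O8Pb

Cl: 0.82 g ÷ 35.45 g/mol = 0.02313 mol
O: 1.48 g ÷ 16.00 g/mol = 0.0925 mol
Pb: 2.4 g ÷ 207.2 g/mol = 0.01158 mol
Divide by the smallest (0.01158 mol Pb): Cl 1.997, O 7.986, Pb 1.000
→ Cl2O8Pb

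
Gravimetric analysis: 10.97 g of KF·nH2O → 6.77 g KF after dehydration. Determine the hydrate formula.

Mass of water lost = 10.97 − 6.77 = 4.2 g → 4.2 / 18.02 = 0.2331 mol H2O
Molar mass of KF = 58.10 g/mol → mol KF = 6.77 / 58.10 = 0.1165
n = 0.2331 / 0.1165 = 2.00 ≈ 2 → KF·2H2O

KF·2H2O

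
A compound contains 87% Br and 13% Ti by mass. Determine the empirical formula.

Br4Ti

Assume 100 g: 87 g Br, 13 g Ti.
Moles — Br: 87 / 79.90 = 1.089 mol; Ti: 13 / 47.87 = 0.2716 mol
Smallest is Ti at 0.2716 mol; normalising gives Br 4.010, Ti 1.000
→ Br4Ti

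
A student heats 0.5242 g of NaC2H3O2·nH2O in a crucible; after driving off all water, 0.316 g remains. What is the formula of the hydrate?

NaC2H3O2·3H2O

Mass of water lost = 0.5242 − 0.316 = 0.2082 g → 0.2082 / 18.02 = 0.01155 mol H2O
Molar mass of NaC2H3O2 = 82.03 g/mol → mol NaC2H3O2 = 0.316 / 82.03 = 0.003852
n = 0.01155 / 0.003852 = 3.00 ≈ 3 → NaC2H3O2·3H2O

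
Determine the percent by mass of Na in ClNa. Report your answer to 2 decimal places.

39.34%

Molar mass = 1(35.45) + 1(22.99) = 58.440 g/mol
Mass of Na per mole = 1 × 22.99 = 22.990 g
% Na = 22.990 / 58.440 × 100 = 39.34%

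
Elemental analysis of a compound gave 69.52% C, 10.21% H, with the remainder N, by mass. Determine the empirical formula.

C4H7N

Assume 100 g: 69.52 g C, 10.21 g H, 20.27 g N.
n(C) = 69.52/12.01 = 5.789, n(H) = 10.21/1.008 = 10.13, n(N) = 20.27/14.01 = 1.447
Smallest is N at 1.447 mol; normalising gives C 4.001, H 7.001, N 1.000
→ C4H7N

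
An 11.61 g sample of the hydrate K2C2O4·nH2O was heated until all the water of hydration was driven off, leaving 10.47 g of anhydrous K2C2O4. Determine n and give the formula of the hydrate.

Mass of water lost = 11.61 − 10.47 = 1.14 g → 1.14 / 18.02 = 0.06326 mol H2O
Molar mass of K2C2O4 = 166.22 g/mol → mol K2C2O4 = 10.47 / 166.22 = 0.06299
n = 0.06326 / 0.06299 = 1.00 ≈ 1 → K2C2O4·H2O

K2C2O4·H2O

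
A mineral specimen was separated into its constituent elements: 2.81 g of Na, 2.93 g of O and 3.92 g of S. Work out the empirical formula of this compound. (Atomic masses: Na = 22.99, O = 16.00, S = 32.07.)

Moles — Na: 2.81 / 22.99 = 0.1222 mol; O: 2.93 / 16.00 = 0.1831 mol; S: 3.92 / 32.07 = 0.1222 mol
Ratios (÷ 0.1222): Na 1.000, O 1.498, S 1.000
Multiply by 2: Na 2.00, O 3.00, S 2.00 → Na2O3S2

Na2O3S2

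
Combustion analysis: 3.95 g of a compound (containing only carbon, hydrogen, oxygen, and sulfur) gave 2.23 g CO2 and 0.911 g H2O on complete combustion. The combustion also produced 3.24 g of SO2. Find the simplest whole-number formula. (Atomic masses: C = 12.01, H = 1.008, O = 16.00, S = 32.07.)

mol C = 2.23 / 44.01 = 0.05067; mass C = 0.05067 × 12.01 = 0.6086 g
mol H = 2 × (0.911 / 18.02) = 0.1011; mass H = 0.1011 × 1.008 = 0.1019 g
mol S = 3.24 / 64.07 = 0.05057; mass S = 1.622 g
mass O = 3.95 − (2.332) = 1.618 g → mol O = 0.1011
Smallest is S at 0.05057 mol; normalising gives C 1.002, H 1.999, O 1.999, S 1.000
≈ 1:2:2:1 → CH2O2S

CH2O2S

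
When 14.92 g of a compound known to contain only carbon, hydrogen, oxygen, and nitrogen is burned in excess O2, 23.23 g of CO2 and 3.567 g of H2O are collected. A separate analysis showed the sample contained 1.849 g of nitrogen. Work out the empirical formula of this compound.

C4H3NO3

mol C = 23.23 / 44.01 = 0.5278; mass C = 0.5278 × 12.01 = 6.339 g
mol H = 2 × (3.567 / 18.02) = 0.3959; mass H = 0.3959 × 1.008 = 0.3991 g
mol N = 1.849 / 14.01 = 0.1320
mass O = 14.92 − (8.587) = 6.333 g → mol O = 0.3958
Smallest is N at 0.132 mol; normalising gives C 3.999, H 3.000, N 1.000, O 2.999
Ratio ≈ 4:3:1:3, so the empirical formula is C4H3NO3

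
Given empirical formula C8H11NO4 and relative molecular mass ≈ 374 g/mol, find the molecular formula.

Empirical-formula mass = 185.18 g/mol
n = 374 / 185.18 = 2.02 ≈ 2
Molecular formula = (C8H11NO4)2 = C16H22N2O8

C16H22N2O8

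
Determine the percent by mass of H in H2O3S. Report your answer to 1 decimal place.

Molar mass = 2(1.008) + 3(16.00) + 1(32.07) = 82.086 g/mol
Mass of H per mole = 2 × 1.008 = 2.016 g
% H = 2.016 / 82.086 × 100 = 2.5%

2.5%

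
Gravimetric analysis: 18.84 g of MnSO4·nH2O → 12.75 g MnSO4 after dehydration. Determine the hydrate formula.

Mass of water lost = 18.84 − 12.75 = 6.09 g → 6.09 / 18.02 = 0.338 mol H2O
Molar mass of MnSO4 = 151.01 g/mol → mol MnSO4 = 12.75 / 151.01 = 0.08443
n = 0.338 / 0.08443 = 4.00 ≈ 4 → MnSO4·4H2O

MnSO4·4H2O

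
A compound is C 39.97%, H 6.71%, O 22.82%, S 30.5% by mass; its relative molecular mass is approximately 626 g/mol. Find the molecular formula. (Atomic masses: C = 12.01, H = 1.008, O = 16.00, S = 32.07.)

Assume 100 g: 39.97 g C, 6.71 g H, 22.82 g O, 30.5 g S.
Moles — C: 39.97 / 12.01 = 3.328 mol; H: 6.71 / 1.008 = 6.657 mol; O: 22.82 / 16.00 = 1.426 mol; S: 30.5 / 32.07 = 0.951 mol
Divide by the smallest (0.951 mol S): C 3.499, H 6.999, O 1.500, S 1.000
Multiply by 2: C 7.00, H 14.00, O 3.00, S 2.00 → C7H14O3S2
Empirical-formula mass = 210.32 g/mol
n = 626 / 210.32 = 2.98 ≈ 3
Molecular formula = (C7H14O3S2)×3 = C21H42O9S6

C21H42O9S6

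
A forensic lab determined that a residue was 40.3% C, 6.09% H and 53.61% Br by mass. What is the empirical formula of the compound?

C5H9Br

Assume 100 g: 40.3 g C, 6.09 g H, 53.61 g Br.
n(C) = 40.3/12.01 = 3.356, n(H) = 6.09/1.008 = 6.042, n(Br) = 53.61/79.90 = 0.671
Ratios (÷ 0.671): C 5.001, H 9.004, Br 1.000
→ C5H9Br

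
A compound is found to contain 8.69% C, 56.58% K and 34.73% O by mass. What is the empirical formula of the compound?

CK2O3

Assume 100 g: 8.69 g C, 56.58 g K, 34.73 g O.
C: 8.69 g ÷ 12.01 g/mol = 0.7236 mol
K: 56.58 g ÷ 39.10 g/mol = 1.447 mol
O: 34.73 g ÷ 16.00 g/mol = 2.171 mol
Ratios (÷ 0.7236): C 1.000, K 2.000, O 3.000
≈ 1:2:3 → CK2O3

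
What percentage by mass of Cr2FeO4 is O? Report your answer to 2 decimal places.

Molar mass = 2(52.00) + 1(55.85) + 4(16.00) = 223.850 g/mol
Mass of O per mole = 4 × 16.00 = 64.000 g
% O = 64.000 / 223.850 × 100 = 28.59%

28.59%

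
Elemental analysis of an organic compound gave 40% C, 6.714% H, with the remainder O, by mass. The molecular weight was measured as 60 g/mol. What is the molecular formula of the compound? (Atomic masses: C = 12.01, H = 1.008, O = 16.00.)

Assume 100 g: 40 g C, 6.714 g H, 53.286 g O.
n(C) = 40/12.01 = 3.331, n(H) = 6.714/1.008 = 6.661, n(O) = 53.286/16.00 = 3.33
Ratios (÷ 3.33): C 1.000, H 2.000, O 1.000
→ CH2O
Empirical-formula mass = 30.03 g/mol
n = 60 / 30.03 = 2.00 ≈ 2
Molecular formula = (CH2O)×2 = C2H4O2

C2H4O2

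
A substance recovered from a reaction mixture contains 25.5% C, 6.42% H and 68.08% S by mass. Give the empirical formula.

Assume 100 g: 25.5 g C, 6.42 g H, 68.08 g S.
Moles — C: 25.5 / 12.01 = 2.123 mol; H: 6.42 / 1.008 = 6.369 mol; S: 68.08 / 32.07 = 2.123 mol
Divide by the smallest (2.123 mol S): C 1.000, H 3.000, S 1.000
Ratio ≈ 1:3:1, so the empirical formula is CH3S

CH3S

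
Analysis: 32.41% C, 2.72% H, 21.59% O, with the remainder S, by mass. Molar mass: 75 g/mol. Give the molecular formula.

Assume 100 g: 32.41 g C, 2.72 g H, 21.59 g O, 43.28 g S.
C: 32.41 g ÷ 12.01 g/mol = 2.699 mol
H: 2.72 g ÷ 1.008 g/mol = 2.698 mol
O: 21.59 g ÷ 16.00 g/mol = 1.349 mol
S: 43.28 g ÷ 32.07 g/mol = 1.35 mol
Divide by the smallest (1.349 mol O): C 2.000, H 2.000, O 1.000, S 1.000
Ratio ≈ 2:2:1:1, so the empirical formula is C2H2OS
Empirical-formula mass = 74.11 g/mol
n = 75 / 74.11 = 1.01 ≈ 1
Molecular formula = empirical formula = C2H2OS

C2H2OS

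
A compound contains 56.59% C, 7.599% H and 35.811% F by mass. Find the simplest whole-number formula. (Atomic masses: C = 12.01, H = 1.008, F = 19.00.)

Assume 100 g: 56.59 g C, 7.599 g H, 35.811 g F.
n(C) = 56.59/12.01 = 4.712, n(H) = 7.599/1.008 = 7.539, n(F) = 35.811/19.00 = 1.885
Divide by the smallest (1.885 mol F): C 2.500, H 4.000, F 1.000
Multiply by 2: C 5.00, H 8.00, F 2.00 → C5H8F2

C5H8F2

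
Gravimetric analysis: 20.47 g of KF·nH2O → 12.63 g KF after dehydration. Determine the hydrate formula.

KF·2H2O

Mass of water lost = 20.47 − 12.63 = 7.84 g → 7.84 / 18.02 = 0.4351 mol H2O
Molar mass of KF = 58.10 g/mol → mol KF = 12.63 / 58.10 = 0.2174
n = 0.4351 / 0.2174 = 2.00 ≈ 2 → KF·2H2O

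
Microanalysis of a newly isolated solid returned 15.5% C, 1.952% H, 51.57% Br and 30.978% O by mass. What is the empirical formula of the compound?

C2H3BrO3

Assume 100 g: 15.5 g C, 1.952 g H, 51.57 g Br, 30.978 g O.
Moles — C: 15.5 / 12.01 = 1.291 mol; H: 1.952 / 1.008 = 1.937 mol; Br: 51.57 / 79.90 = 0.6454 mol; O: 30.978 / 16.00 = 1.936 mol
Ratios (÷ 0.6454): C 2.000, H 3.000, Br 1.000, O 3.000
Ratio ≈ 2:3:1:3, so the empirical formula is C2H3BrO3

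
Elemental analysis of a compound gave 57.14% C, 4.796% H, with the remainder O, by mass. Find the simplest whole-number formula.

C2H2O

Assume 100 g: 57.14 g C, 4.796 g H, 38.064 g O.
Moles — C: 57.14 / 12.01 = 4.758 mol; H: 4.796 / 1.008 = 4.758 mol; O: 38.064 / 16.00 = 2.379 mol
Ratios (÷ 2.379): C 2.000, H 2.000, O 1.000
Ratio ≈ 2:2:1, so the empirical formula is C2H2O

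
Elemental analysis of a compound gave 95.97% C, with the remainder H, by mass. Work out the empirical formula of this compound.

C2H

Assume 100 g: 95.97 g C, 4.03 g H.
n(C) = 95.97/12.01 = 7.991, n(H) = 4.03/1.008 = 3.998
Ratios (÷ 3.998): C 1.999, H 1.000
Ratio ≈ 2:1, so the empirical formula is C2H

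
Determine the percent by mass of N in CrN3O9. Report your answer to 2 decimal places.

17.66%

Molar mass = 1(52.00) + 3(14.01) + 9(16.00) = 238.030 g/mol
Mass of N per mole = 3 × 14.01 = 42.030 g
% N = 42.030 / 238.030 × 100 = 17.66%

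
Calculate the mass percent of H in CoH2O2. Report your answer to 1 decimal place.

Molar mass = 1(58.93) + 2(1.008) + 2(16.00) = 92.946 g/mol
Mass of H per mole = 2 × 1.008 = 2.016 g
% H = 2.016 / 92.946 × 100 = 2.2%

2.2%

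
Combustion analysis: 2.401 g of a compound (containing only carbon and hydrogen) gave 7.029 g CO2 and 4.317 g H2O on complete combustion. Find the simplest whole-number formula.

mol C = 7.029 / 44.01 = 0.1597; mass C = 0.1597 × 12.01 = 1.918 g
mol H = 2 × (4.317 / 18.02) = 0.4791; mass H = 0.4791 × 1.008 = 0.4830 g
Ratios (÷ 0.1597): C 1.000, H 3.000
→ CH3

CH3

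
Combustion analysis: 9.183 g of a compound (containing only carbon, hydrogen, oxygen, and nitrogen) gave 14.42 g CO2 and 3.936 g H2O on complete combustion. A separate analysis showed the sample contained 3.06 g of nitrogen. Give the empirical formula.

C3H4N2O

mol C = 14.42 / 44.01 = 0.3277; mass C = 0.3277 × 12.01 = 3.935 g
mol H = 2 × (3.936 / 18.02) = 0.4368; mass H = 0.4368 × 1.008 = 0.4403 g
mol N = 3.06 / 14.01 = 0.2184
mass O = 9.183 − (7.435) = 1.748 g → mol O = 0.1092
Smallest is O at 0.1092 mol; normalising gives C 3.000, H 4.000, N 2.000, O 1.000
→ C3H4N2O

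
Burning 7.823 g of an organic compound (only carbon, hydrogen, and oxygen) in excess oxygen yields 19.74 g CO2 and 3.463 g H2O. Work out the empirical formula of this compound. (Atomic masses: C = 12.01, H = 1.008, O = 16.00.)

mol C = 19.74 / 44.01 = 0.4485; mass C = 0.4485 × 12.01 = 5.387 g
mol H = 2 × (3.463 / 18.02) = 0.3844; mass H = 0.3844 × 1.008 = 0.3874 g
mass O = 7.823 − (5.774) = 2.049 g → mol O = 0.1280
Ratios (÷ 0.128): C 3.503, H 3.002, O 1.000
Multiply by 2: C 7.01, H 6.00, O 2.00 → C7H6O2

C7H6O2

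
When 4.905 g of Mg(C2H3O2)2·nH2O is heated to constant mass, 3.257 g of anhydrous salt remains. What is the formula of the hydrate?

Mg(C2H3O2)2·4H2O

Mass of water lost = 4.905 − 3.257 = 1.648 g → 1.648 / 18.02 = 0.09145 mol H2O
Molar mass of Mg(C2H3O2)2 = 142.40 g/mol → mol Mg(C2H3O2)2 = 3.257 / 142.40 = 0.02287
n = 0.09145 / 0.02287 = 4.00 ≈ 4 → Mg(C2H3O2)2·4H2O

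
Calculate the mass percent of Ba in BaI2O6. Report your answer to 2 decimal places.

Molar mass = 1(137.33) + 2(126.90) + 6(16.00) = 487.130 g/mol
Mass of Ba per mole = 1 × 137.33 = 137.330 g
% Ba = 137.330 / 487.130 × 100 = 28.19%

28.19%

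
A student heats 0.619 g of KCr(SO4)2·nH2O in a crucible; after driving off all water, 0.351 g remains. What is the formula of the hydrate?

Mass of water lost = 0.619 − 0.351 = 0.268 g → 0.268 / 18.02 = 0.01487 mol H2O
Molar mass of KCr(SO4)2 = 283.24 g/mol → mol KCr(SO4)2 = 0.351 / 283.24 = 0.001239
n = 0.01487 / 0.001239 = 12.00 ≈ 12 → KCr(SO4)2·12H2O

KCr(SO4)2·12H2O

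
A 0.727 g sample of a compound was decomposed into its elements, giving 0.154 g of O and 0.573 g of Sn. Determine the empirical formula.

O: 0.154 g ÷ 16.00 g/mol = 0.009625 mol
Sn: 0.573 g ÷ 118.71 g/mol = 0.004827 mol
Ratios (÷ 0.004827): O 1.994, Sn 1.000
→ O2Sn

O2Sn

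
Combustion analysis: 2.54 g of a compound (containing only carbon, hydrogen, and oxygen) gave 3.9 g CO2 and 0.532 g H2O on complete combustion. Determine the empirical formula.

mol C = 3.9 / 44.01 = 0.08862; mass C = 0.08862 × 12.01 = 1.064 g
mol H = 2 × (0.532 / 18.02) = 0.05905; mass H = 0.05905 × 1.008 = 0.05952 g
mass O = 2.54 − (1.124) = 1.416 g → mol O = 0.08851
Ratios (÷ 0.05905): C 1.501, H 1.000, O 1.499
Scaling by 2: C 3.00, H 2.00, O 3.00 → C3H2O3

C3H2O3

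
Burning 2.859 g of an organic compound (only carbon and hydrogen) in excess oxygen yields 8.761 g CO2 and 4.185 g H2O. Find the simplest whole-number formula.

C3H7

mol C = 8.761 / 44.01 = 0.1991; mass C = 0.1991 × 12.01 = 2.391 g
mol H = 2 × (4.185 / 18.02) = 0.4645; mass H = 0.4645 × 1.008 = 0.4682 g
Divide by the smallest (0.1991 mol C): C 1.000, H 2.333
×3: C 3.00, H 7.00 → C3H7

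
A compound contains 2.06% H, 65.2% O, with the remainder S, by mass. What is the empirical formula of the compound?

H2O4S

Assume 100 g: 2.06 g H, 65.2 g O, 32.74 g S.
n(H) = 2.06/1.008 = 2.044, n(O) = 65.2/16.00 = 4.075, n(S) = 32.74/32.07 = 1.021
Divide by the smallest (1.021 mol S): H 2.002, O 3.992, S 1.000
≈ 2:4:1 → H2O4S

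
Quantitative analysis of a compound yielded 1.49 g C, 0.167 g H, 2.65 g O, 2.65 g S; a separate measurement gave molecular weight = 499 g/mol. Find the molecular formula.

C9H12O12S6

Moles — C: 1.49 / 12.01 = 0.1241 mol; H: 0.167 / 1.008 = 0.1657 mol; O: 2.65 / 16.00 = 0.1656 mol; S: 2.65 / 32.07 = 0.08263 mol
Ratios (÷ 0.08263): C 1.501, H 2.005, O 2.004, S 1.000
×2: C 3.00, H 4.01, O 4.01, S 2.00 → C3H4O4S2
Empirical-formula mass = 168.20 g/mol
n = 499 / 168.20 = 2.97 ≈ 3
Molecular formula = (C3H4O4S2)×3 = C9H12O12S6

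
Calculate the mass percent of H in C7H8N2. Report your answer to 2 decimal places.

6.71%

Molar mass = 7(12.01) + 8(1.008) + 2(14.01) = 120.154 g/mol
Mass of H per mole = 8 × 1.008 = 8.064 g
% H = 8.064 / 120.154 × 100 = 6.71%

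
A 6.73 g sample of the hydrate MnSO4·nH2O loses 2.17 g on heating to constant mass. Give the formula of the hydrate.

MnSO4·4H2O

Mass of anhydrous MnSO4 = 6.73 − 2.17 = 4.56 g
mol H2O = 2.17 / 18.02 = 0.1204
Molar mass of MnSO4 = 151.01 g/mol → mol MnSO4 = 4.56 / 151.01 = 0.0302
n = 0.1204 / 0.0302 = 3.99 ≈ 4 → MnSO4·4H2O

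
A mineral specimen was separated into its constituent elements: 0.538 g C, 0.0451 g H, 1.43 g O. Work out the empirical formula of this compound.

C: 0.538 g ÷ 12.01 g/mol = 0.0448 mol
H: 0.0451 g ÷ 1.008 g/mol = 0.04474 mol
O: 1.43 g ÷ 16.00 g/mol = 0.08937 mol
Divide by the smallest (0.04474 mol H): C 1.001, H 1.000, O 1.998
≈ 1:1:2 → CHO2

CHO2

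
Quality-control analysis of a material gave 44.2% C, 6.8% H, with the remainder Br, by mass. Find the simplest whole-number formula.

C6H11Br

Assume 100 g: 44.2 g C, 6.8 g H, 49 g Br.
n(C) = 44.2/12.01 = 3.68, n(H) = 6.8/1.008 = 6.746, n(Br) = 49/79.90 = 0.6133
Smallest is Br at 0.6133 mol; normalising gives C 6.001, H 11.000, Br 1.000
Ratio ≈ 6:11:1, so the empirical formula is C6H11Br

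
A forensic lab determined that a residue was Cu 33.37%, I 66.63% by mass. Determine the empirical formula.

CuI

Assume 100 g: 33.37 g Cu, 66.63 g I.
Cu: 33.37 g ÷ 63.55 g/mol = 0.5251 mol
I: 66.63 g ÷ 126.90 g/mol = 0.5251 mol
Smallest is I at 0.5251 mol; normalising gives Cu 1.000, I 1.000
Ratio ≈ 1:1, so the empirical formula is CuI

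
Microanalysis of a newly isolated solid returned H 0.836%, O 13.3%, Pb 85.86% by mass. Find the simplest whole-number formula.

H2O2Pb

Assume 100 g: 0.836 g H, 13.3 g O, 85.86 g Pb.
H: 0.836 g ÷ 1.008 g/mol = 0.8294 mol
O: 13.3 g ÷ 16.00 g/mol = 0.8313 mol
Pb: 85.86 g ÷ 207.2 g/mol = 0.4144 mol
Ratios (÷ 0.4144): H 2.001, O 2.006, Pb 1.000
→ H2O2Pb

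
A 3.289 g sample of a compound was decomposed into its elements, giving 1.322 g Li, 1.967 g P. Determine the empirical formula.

n(Li) = 1.322/6.94 = 0.1905, n(P) = 1.967/30.97 = 0.06351
Divide by the smallest (0.06351 mol P): Li 2.999, P 1.000
Ratio ≈ 3:1, so the empirical formula is Li3P

Li3P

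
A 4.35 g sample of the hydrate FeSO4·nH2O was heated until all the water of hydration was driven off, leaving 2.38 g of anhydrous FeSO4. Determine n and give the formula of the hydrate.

FeSO4·7H2O

Mass of water lost = 4.35 − 2.38 = 1.97 g → 1.97 / 18.02 = 0.1093 mol H2O
Molar mass of FeSO4 = 151.92 g/mol → mol FeSO4 = 2.38 / 151.92 = 0.01567
n = 0.1093 / 0.01567 = 6.98 ≈ 7 → FeSO4·7H2O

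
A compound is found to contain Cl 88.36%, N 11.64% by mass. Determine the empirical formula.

Assume 100 g: 88.36 g Cl, 11.64 g N.
Moles — Cl: 88.36 / 35.45 = 2.493 mol; N: 11.64 / 14.01 = 0.8308 mol
Smallest is N at 0.8308 mol; normalising gives Cl 3.000, N 1.000
Ratio ≈ 3:1, so the empirical formula is Cl3N

Cl3N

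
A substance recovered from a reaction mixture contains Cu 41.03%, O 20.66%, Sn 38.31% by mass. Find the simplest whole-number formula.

Assume 100 g: 41.03 g Cu, 20.66 g O, 38.31 g Sn.
n(Cu) = 41.03/63.55 = 0.6456, n(O) = 20.66/16.00 = 1.291, n(Sn) = 38.31/118.71 = 0.3227
Ratios (÷ 0.3227): Cu 2.001, O 4.001, Sn 1.000
≈ 2:4:1 → Cu2O4Sn

Cu2O4Sn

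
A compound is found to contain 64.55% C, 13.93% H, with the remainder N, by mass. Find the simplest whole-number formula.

C7H18N2

Assume 100 g: 64.55 g C, 13.93 g H, 21.52 g N.
C: 64.55 g ÷ 12.01 g/mol = 5.375 mol
H: 13.93 g ÷ 1.008 g/mol = 13.82 mol
N: 21.52 g ÷ 14.01 g/mol = 1.536 mol
Ratios (÷ 1.536): C 3.499, H 8.997, N 1.000
Scaling by 2: C 7.00, H 17.99, N 2.00 → C7H18N2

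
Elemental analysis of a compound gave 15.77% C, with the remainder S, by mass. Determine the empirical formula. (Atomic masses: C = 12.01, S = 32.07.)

CS2

Assume 100 g: 15.77 g C, 84.23 g S.
C: 15.77 g ÷ 12.01 g/mol = 1.313 mol
S: 84.23 g ÷ 32.07 g/mol = 2.626 mol
Smallest is C at 1.313 mol; normalising gives C 1.000, S 2.000
→ CS2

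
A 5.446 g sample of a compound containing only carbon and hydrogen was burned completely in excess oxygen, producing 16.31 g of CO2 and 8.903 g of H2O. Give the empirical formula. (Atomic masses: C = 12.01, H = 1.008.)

C3H8

mol C = 16.31 / 44.01 = 0.3706; mass C = 0.3706 × 12.01 = 4.451 g
mol H = 2 × (8.903 / 18.02) = 0.9881; mass H = 0.9881 × 1.008 = 0.9960 g
Divide by the smallest (0.3706 mol C): C 1.000, H 2.666
Scaling by 3: C 3.00, H 8.00 → C3H8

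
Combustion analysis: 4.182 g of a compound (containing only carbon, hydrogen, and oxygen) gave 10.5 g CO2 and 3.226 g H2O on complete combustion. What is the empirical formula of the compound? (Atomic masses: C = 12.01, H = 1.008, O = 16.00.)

mol C = 10.5 / 44.01 = 0.2386; mass C = 0.2386 × 12.01 = 2.865 g
mol H = 2 × (3.226 / 18.02) = 0.3580; mass H = 0.3580 × 1.008 = 0.3609 g
mass O = 4.182 − (3.226) = 0.9557 g → mol O = 0.05973
Divide by the smallest (0.05973 mol O): C 3.994, H 5.994, O 1.000
→ C4H6O

C4H6O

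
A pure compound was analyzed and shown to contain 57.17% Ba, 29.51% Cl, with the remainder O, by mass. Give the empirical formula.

Assume 100 g: 57.17 g Ba, 29.51 g Cl, 13.32 g O.
Moles — Ba: 57.17 / 137.33 = 0.4163 mol; Cl: 29.51 / 35.45 = 0.8324 mol; O: 13.32 / 16.00 = 0.8325 mol
Divide by the smallest (0.4163 mol Ba): Ba 1.000, Cl 2.000, O 2.000
≈ 1:2:2 → BaCl2O2

BaCl2O2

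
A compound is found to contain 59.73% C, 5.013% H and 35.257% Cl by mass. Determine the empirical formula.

Assume 100 g: 59.73 g C, 5.013 g H, 35.257 g Cl.
n(C) = 59.73/12.01 = 4.973, n(H) = 5.013/1.008 = 4.973, n(Cl) = 35.257/35.45 = 0.9946
Smallest is Cl at 0.9946 mol; normalising gives C 5.001, H 5.000, Cl 1.000
Ratio ≈ 5:5:1, so the empirical formula is C5H5Cl

C5H5Cl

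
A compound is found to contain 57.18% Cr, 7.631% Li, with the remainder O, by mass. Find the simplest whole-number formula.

Assume 100 g: 57.18 g Cr, 7.631 g Li, 35.189 g O.
Cr: 57.18 g ÷ 52.00 g/mol = 1.1 mol
Li: 7.631 g ÷ 6.94 g/mol = 1.1 mol
O: 35.189 g ÷ 16.00 g/mol = 2.199 mol
Divide by the smallest (1.1 mol Li): Cr 1.000, Li 1.000, O 2.000
→ CrLiO2

CrLiO2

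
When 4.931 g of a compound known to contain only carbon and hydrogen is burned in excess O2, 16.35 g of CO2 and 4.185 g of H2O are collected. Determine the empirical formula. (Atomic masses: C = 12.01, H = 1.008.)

mol C = 16.35 / 44.01 = 0.3715; mass C = 0.3715 × 12.01 = 4.462 g
mol H = 2 × (4.185 / 18.02) = 0.4645; mass H = 0.4645 × 1.008 = 0.4682 g
Ratios (÷ 0.3715): C 1.000, H 1.250
Multiply by 4: C 4.00, H 5.00 → C4H5

C4H5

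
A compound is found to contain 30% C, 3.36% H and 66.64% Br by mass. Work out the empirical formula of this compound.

Assume 100 g: 30 g C, 3.36 g H, 66.64 g Br.
C: 30 g ÷ 12.01 g/mol = 2.498 mol
H: 3.36 g ÷ 1.008 g/mol = 3.333 mol
Br: 66.64 g ÷ 79.90 g/mol = 0.834 mol
Smallest is Br at 0.834 mol; normalising gives C 2.995, H 3.997, Br 1.000
→ C3H4Br

C3H4Br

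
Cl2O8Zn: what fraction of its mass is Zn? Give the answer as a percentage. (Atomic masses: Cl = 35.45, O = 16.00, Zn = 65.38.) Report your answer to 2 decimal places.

Molar mass = 2(35.45) + 8(16.00) + 1(65.38) = 264.280 g/mol
Mass of Zn per mole = 1 × 65.38 = 65.380 g
% Zn = 65.380 / 264.280 × 100 = 24.74%

24.74%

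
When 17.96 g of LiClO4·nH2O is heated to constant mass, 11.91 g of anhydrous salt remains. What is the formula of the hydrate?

Mass of water lost = 17.96 − 11.91 = 6.05 g → 6.05 / 18.02 = 0.3357 mol H2O
Molar mass of LiClO4 = 106.39 g/mol → mol LiClO4 = 11.91 / 106.39 = 0.1119
n = 0.3357 / 0.1119 = 3.00 ≈ 3 → LiClO4·3H2O

LiClO4·3H2O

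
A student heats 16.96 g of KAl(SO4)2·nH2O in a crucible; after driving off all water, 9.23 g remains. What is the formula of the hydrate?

Mass of water lost = 16.96 − 9.23 = 7.73 g → 7.73 / 18.02 = 0.429 mol H2O
Molar mass of KAl(SO4)2 = 258.22 g/mol → mol KAl(SO4)2 = 9.23 / 258.22 = 0.03574
n = 0.429 / 0.03574 = 12.00 ≈ 12 → KAl(SO4)2·12H2O

KAl(SO4)2·12H2O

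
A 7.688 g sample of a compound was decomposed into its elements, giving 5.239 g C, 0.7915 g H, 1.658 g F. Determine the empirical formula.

C5H9F

n(C) = 5.239/12.01 = 0.4362, n(H) = 0.7915/1.008 = 0.7852, n(F) = 1.658/19.00 = 0.08726
Smallest is F at 0.08726 mol; normalising gives C 4.999, H 8.998, F 1.000
≈ 5:9:1 → C5H9F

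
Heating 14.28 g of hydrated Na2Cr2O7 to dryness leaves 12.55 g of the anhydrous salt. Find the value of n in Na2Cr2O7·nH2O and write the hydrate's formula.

Mass of water lost = 14.28 − 12.55 = 1.73 g → 1.73 / 18.02 = 0.096 mol H2O
Molar mass of Na2Cr2O7 = 261.98 g/mol → mol Na2Cr2O7 = 12.55 / 261.98 = 0.0479
n = 0.096 / 0.0479 = 2.00 ≈ 2 → Na2Cr2O7·2H2O

Na2Cr2O7·2H2O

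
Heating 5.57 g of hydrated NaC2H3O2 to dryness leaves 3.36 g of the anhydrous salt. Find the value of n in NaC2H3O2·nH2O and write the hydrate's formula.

Mass of water lost = 5.57 − 3.36 = 2.21 g → 2.21 / 18.02 = 0.1226 mol H2O
Molar mass of NaC2H3O2 = 82.03 g/mol → mol NaC2H3O2 = 3.36 / 82.03 = 0.04096
n = 0.1226 / 0.04096 = 2.99 ≈ 3 → NaC2H3O2·3H2O

NaC2H3O2·3H2O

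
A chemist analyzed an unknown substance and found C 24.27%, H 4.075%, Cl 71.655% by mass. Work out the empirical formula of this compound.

CH2Cl

Assume 100 g: 24.27 g C, 4.075 g H, 71.655 g Cl.
n(C) = 24.27/12.01 = 2.021, n(H) = 4.075/1.008 = 4.043, n(Cl) = 71.655/35.45 = 2.021
Smallest is C at 2.021 mol; normalising gives C 1.000, H 2.001, Cl 1.000
→ CH2Cl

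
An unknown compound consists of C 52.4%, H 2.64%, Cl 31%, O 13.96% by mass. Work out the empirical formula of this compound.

C5H3ClO

Assume 100 g: 52.4 g C, 2.64 g H, 31 g Cl, 13.96 g O.
C: 52.4 g ÷ 12.01 g/mol = 4.363 mol
H: 2.64 g ÷ 1.008 g/mol = 2.619 mol
Cl: 31 g ÷ 35.45 g/mol = 0.8745 mol
O: 13.96 g ÷ 16.00 g/mol = 0.8725 mol
Smallest is O at 0.8725 mol; normalising gives C 5.001, H 3.002, Cl 1.002, O 1.000
≈ 5:3:1:1 → C5H3ClO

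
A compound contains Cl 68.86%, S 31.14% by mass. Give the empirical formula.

Cl2S

Assume 100 g: 68.86 g Cl, 31.14 g S.
n(Cl) = 68.86/35.45 = 1.942, n(S) = 31.14/32.07 = 0.971
Smallest is S at 0.971 mol; normalising gives Cl 2.000, S 1.000
≈ 2:1 → Cl2S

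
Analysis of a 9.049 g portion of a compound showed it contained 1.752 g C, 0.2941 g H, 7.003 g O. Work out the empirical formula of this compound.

n(C) = 1.752/12.01 = 0.1459, n(H) = 0.2941/1.008 = 0.2918, n(O) = 7.003/16.00 = 0.4377
Ratios (÷ 0.1459): C 1.000, H 2.000, O 3.000
→ CH2O3

CH2O3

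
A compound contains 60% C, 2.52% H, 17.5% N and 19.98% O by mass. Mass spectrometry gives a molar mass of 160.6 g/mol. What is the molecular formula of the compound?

C8H4N2O2

Assume 100 g: 60 g C, 2.52 g H, 17.5 g N, 19.98 g O.
C: 60 g ÷ 12.01 g/mol = 4.996 mol
H: 2.52 g ÷ 1.008 g/mol = 2.5 mol
N: 17.5 g ÷ 14.01 g/mol = 1.249 mol
O: 19.98 g ÷ 16.00 g/mol = 1.249 mol
Smallest is O at 1.249 mol; normalising gives C 4.001, H 2.002, N 1.000, O 1.000
→ C4H2NO
Empirical-formula mass = 80.07 g/mol
n = 160.6 / 80.07 = 2.01 ≈ 2
Molecular formula = (C4H2NO)×2 = C8H4N2O2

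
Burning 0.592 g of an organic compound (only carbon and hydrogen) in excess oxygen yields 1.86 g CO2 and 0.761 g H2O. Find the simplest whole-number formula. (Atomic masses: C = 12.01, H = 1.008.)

CH2

mol C = 1.86 / 44.01 = 0.04226; mass C = 0.04226 × 12.01 = 0.5076 g
mol H = 2 × (0.761 / 18.02) = 0.08446; mass H = 0.08446 × 1.008 = 0.08514 g
Divide by the smallest (0.04226 mol C): C 1.000, H 1.998
≈ 1:2 → CH2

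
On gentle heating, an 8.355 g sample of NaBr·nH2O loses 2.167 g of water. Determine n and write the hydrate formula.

NaBr·2H2O

Mass of anhydrous NaBr = 8.355 − 2.167 = 6.188 g
mol H2O = 2.167 / 18.02 = 0.1203
Molar mass of NaBr = 102.89 g/mol → mol NaBr = 6.188 / 102.89 = 0.06014
n = 0.1203 / 0.06014 = 2.00 ≈ 2 → NaBr·2H2O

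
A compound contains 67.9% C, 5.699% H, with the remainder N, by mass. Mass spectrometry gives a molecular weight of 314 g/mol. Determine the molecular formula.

Assume 100 g: 67.9 g C, 5.699 g H, 26.401 g N.
n(C) = 67.9/12.01 = 5.654, n(H) = 5.699/1.008 = 5.654, n(N) = 26.401/14.01 = 1.884
Ratios (÷ 1.884): C 3.000, H 3.000, N 1.000
≈ 3:3:1 → C3H3N
Empirical-formula mass = 53.06 g/mol
n = 314 / 53.06 = 5.92 ≈ 6
Molecular formula = (C3H3N)×6 = C18H18N6

C18H18N6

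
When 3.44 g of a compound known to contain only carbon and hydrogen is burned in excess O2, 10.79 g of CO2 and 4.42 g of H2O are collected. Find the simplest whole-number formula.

CH2

mol C = 10.79 / 44.01 = 0.2452; mass C = 0.2452 × 12.01 = 2.945 g
mol H = 2 × (4.42 / 18.02) = 0.4906; mass H = 0.4906 × 1.008 = 0.4945 g
Ratios (÷ 0.2452): C 1.000, H 2.001
≈ 1:2 → CH2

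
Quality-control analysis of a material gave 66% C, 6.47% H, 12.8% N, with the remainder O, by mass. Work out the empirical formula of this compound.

Assume 100 g: 66 g C, 6.47 g H, 12.8 g N, 14.73 g O.
C: 66 g ÷ 12.01 g/mol = 5.495 mol
H: 6.47 g ÷ 1.008 g/mol = 6.419 mol
N: 12.8 g ÷ 14.01 g/mol = 0.9136 mol
O: 14.73 g ÷ 16.00 g/mol = 0.9206 mol
Ratios (÷ 0.9136): C 6.015, H 7.025, N 1.000, O 1.008
→ C6H7NO

C6H7NO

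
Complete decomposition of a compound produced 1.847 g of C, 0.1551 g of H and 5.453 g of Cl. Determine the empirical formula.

CHCl

n(C) = 1.847/12.01 = 0.1538, n(H) = 0.1551/1.008 = 0.1539, n(Cl) = 5.453/35.45 = 0.1538
Smallest is C at 0.1538 mol; normalising gives C 1.000, H 1.001, Cl 1.000
→ CHCl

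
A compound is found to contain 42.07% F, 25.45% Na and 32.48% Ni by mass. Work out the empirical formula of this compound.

Assume 100 g: 42.07 g F, 25.45 g Na, 32.48 g Ni.
n(F) = 42.07/19.00 = 2.214, n(Na) = 25.45/22.99 = 1.107, n(Ni) = 32.48/58.69 = 0.5534
Smallest is Ni at 0.5534 mol; normalising gives F 4.001, Na 2.000, Ni 1.000
≈ 4:2:1 → F4Na2Ni

F4Na2Ni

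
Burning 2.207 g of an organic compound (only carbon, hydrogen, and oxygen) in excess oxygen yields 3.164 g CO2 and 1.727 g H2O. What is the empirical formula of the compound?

mol C = 3.164 / 44.01 = 0.07189; mass C = 0.07189 × 12.01 = 0.8634 g
mol H = 2 × (1.727 / 18.02) = 0.1917; mass H = 0.1917 × 1.008 = 0.1932 g
mass O = 2.207 − (1.057) = 1.150 g → mol O = 0.07190
Divide by the smallest (0.07189 mol C): C 1.000, H 2.666, O 1.000
Scaling by 3: C 3.00, H 8.00, O 3.00 → C3H8O3

C3H8O3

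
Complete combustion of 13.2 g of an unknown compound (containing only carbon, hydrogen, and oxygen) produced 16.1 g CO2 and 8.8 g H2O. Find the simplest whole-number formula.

C3H8O4

mol C = 16.1 / 44.01 = 0.3658; mass C = 0.3658 × 12.01 = 4.394 g
mol H = 2 × (8.8 / 18.02) = 0.9767; mass H = 0.9767 × 1.008 = 0.9845 g
mass O = 13.2 − (5.378) = 7.822 g → mol O = 0.4889
Smallest is C at 0.3658 mol; normalising gives C 1.000, H 2.670, O 1.336
Scaling by 3: C 3.00, H 8.01, O 4.01 → C3H8O4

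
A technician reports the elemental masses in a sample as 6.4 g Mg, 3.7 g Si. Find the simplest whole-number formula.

Moles — Mg: 6.4 / 24.31 = 0.2633 mol; Si: 3.7 / 28.09 = 0.1317 mol
Smallest is Si at 0.1317 mol; normalising gives Mg 1.999, Si 1.000
≈ 2:1 → Mg2Si

Mg2Si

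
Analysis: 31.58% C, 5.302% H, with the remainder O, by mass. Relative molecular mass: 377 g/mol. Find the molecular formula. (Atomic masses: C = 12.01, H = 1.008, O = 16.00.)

C10H20O15

Assume 100 g: 31.58 g C, 5.302 g H, 63.118 g O.
C: 31.58 g ÷ 12.01 g/mol = 2.629 mol
H: 5.302 g ÷ 1.008 g/mol = 5.26 mol
O: 63.118 g ÷ 16.00 g/mol = 3.945 mol
Ratios (÷ 2.629): C 1.000, H 2.000, O 1.500
Scaling by 2: C 2.00, H 4.00, O 3.00 → C2H4O3
Empirical-formula mass = 76.05 g/mol
n = 377 / 76.05 = 4.96 ≈ 5
Molecular formula = (C2H4O3)×5 = C10H20O15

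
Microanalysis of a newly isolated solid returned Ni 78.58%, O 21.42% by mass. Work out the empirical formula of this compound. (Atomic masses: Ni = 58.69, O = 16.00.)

Assume 100 g: 78.58 g Ni, 21.42 g O.
Moles — Ni: 78.58 / 58.69 = 1.339 mol; O: 21.42 / 16.00 = 1.339 mol
Ratios (÷ 1.339): Ni 1.000, O 1.000
≈ 1:1 → NiO

NiO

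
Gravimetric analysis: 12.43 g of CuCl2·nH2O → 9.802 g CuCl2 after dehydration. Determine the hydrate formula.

CuCl2·2H2O

Mass of water lost = 12.43 − 9.802 = 2.628 g → 2.628 / 18.02 = 0.1458 mol H2O
Molar mass of CuCl2 = 134.45 g/mol → mol CuCl2 = 9.802 / 134.45 = 0.0729
n = 0.1458 / 0.0729 = 2.00 ≈ 2 → CuCl2·2H2O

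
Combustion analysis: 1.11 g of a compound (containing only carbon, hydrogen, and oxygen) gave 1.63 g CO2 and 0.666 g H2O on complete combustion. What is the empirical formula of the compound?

mol C = 1.63 / 44.01 = 0.03704; mass C = 0.03704 × 12.01 = 0.4448 g
mol H = 2 × (0.666 / 18.02) = 0.07392; mass H = 0.07392 × 1.008 = 0.07451 g
mass O = 1.11 − (0.5193) = 0.5907 g → mol O = 0.03692
Smallest is O at 0.03692 mol; normalising gives C 1.003, H 2.002, O 1.000
≈ 1:2:1 → CH2O

CH2O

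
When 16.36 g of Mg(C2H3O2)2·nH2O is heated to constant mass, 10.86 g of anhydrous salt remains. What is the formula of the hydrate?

Mg(C2H3O2)2·4H2O

Mass of water lost = 16.36 − 10.86 = 5.5 g → 5.5 / 18.02 = 0.3052 mol H2O
Molar mass of Mg(C2H3O2)2 = 142.40 g/mol → mol Mg(C2H3O2)2 = 10.86 / 142.40 = 0.07627
n = 0.3052 / 0.07627 = 4.00 ≈ 4 → Mg(C2H3O2)2·4H2O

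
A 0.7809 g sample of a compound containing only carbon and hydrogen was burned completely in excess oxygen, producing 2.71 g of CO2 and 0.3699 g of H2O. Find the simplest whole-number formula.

C3H2

mol C = 2.71 / 44.01 = 0.06158; mass C = 0.06158 × 12.01 = 0.7395 g
mol H = 2 × (0.3699 / 18.02) = 0.04105; mass H = 0.04105 × 1.008 = 0.04138 g
Ratios (÷ 0.04105): C 1.500, H 1.000
Scaling by 2: C 3.00, H 2.00 → C3H2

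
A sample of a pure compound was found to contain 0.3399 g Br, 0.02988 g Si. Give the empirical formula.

Moles — Br: 0.3399 / 79.90 = 0.004254 mol; Si: 0.02988 / 28.09 = 0.001064 mol
Divide by the smallest (0.001064 mol Si): Br 3.999, Si 1.000
≈ 4:1 → Br4Si

Br4Si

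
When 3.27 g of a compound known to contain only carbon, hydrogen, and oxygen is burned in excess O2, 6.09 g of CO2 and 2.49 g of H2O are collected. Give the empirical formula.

C5H10O3

mol C = 6.09 / 44.01 = 0.1384; mass C = 0.1384 × 12.01 = 1.662 g
mol H = 2 × (2.49 / 18.02) = 0.2764; mass H = 0.2764 × 1.008 = 0.2786 g
mass O = 3.27 − (1.940) = 1.330 g → mol O = 0.08309
Divide by the smallest (0.08309 mol O): C 1.665, H 3.326, O 1.000
×3: C 5.00, H 9.98, O 3.00 → C5H10O3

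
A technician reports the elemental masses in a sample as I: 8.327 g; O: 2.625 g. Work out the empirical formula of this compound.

I2O5

n(I) = 8.327/126.90 = 0.06562, n(O) = 2.625/16.00 = 0.1641
Ratios (÷ 0.06562): I 1.000, O 2.500
Multiply by 2: I 2.00, O 5.00 → I2O5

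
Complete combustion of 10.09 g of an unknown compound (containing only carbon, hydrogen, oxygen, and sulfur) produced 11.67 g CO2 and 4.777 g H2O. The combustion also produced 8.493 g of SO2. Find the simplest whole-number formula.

C2H4OS

mol C = 11.67 / 44.01 = 0.2652; mass C = 0.2652 × 12.01 = 3.185 g
mol H = 2 × (4.777 / 18.02) = 0.5302; mass H = 0.5302 × 1.008 = 0.5344 g
mol S = 8.493 / 64.07 = 0.1326; mass S = 4.251 g
mass O = 10.09 − (7.970) = 2.120 g → mol O = 0.1325
Ratios (÷ 0.1325): C 2.001, H 4.002, O 1.000, S 1.001
→ C2H4OS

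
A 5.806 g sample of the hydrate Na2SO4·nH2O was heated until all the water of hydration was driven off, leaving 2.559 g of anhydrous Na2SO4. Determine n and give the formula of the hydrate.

Mass of water lost = 5.806 − 2.559 = 3.247 g → 3.247 / 18.02 = 0.1802 mol H2O
Molar mass of Na2SO4 = 142.05 g/mol → mol Na2SO4 = 2.559 / 142.05 = 0.01801
n = 0.1802 / 0.01801 = 10.00 ≈ 10 → Na2SO4·10H2O

Na2SO4·10H2O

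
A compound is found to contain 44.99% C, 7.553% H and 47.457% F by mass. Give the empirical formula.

C3H6F2

Assume 100 g: 44.99 g C, 7.553 g H, 47.457 g F.
Moles — C: 44.99 / 12.01 = 3.746 mol; H: 7.553 / 1.008 = 7.493 mol; F: 47.457 / 19.00 = 2.498 mol
Ratios (÷ 2.498): C 1.500, H 3.000, F 1.000
Scaling by 2: C 3.00, H 6.00, F 2.00 → C3H6F2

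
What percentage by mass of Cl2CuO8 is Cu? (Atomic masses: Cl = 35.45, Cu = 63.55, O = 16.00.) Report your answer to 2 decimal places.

24.21%

Molar mass = 2(35.45) + 1(63.55) + 8(16.00) = 262.450 g/mol
Mass of Cu per mole = 1 × 63.55 = 63.550 g
% Cu = 63.550 / 262.450 × 100 = 24.21%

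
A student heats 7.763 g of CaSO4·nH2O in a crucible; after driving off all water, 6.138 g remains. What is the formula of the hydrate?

CaSO4·2H2O

Mass of water lost = 7.763 − 6.138 = 1.625 g → 1.625 / 18.02 = 0.09018 mol H2O
Molar mass of CaSO4 = 136.15 g/mol → mol CaSO4 = 6.138 / 136.15 = 0.04508
n = 0.09018 / 0.04508 = 2.00 ≈ 2 → CaSO4·2H2O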